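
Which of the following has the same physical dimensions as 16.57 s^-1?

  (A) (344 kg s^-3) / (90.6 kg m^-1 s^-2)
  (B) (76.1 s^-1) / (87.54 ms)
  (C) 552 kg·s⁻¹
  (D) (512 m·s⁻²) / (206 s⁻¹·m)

(D)

Reference: s⁻¹.
Each option:
  (A) [kg·s⁻³] / [kg·m⁻¹·s⁻²] = m·s⁻¹
  (B) [s⁻¹] / [s] = s⁻²
  (C) kg·s⁻¹
  (D) [m·s⁻²] / [m·s⁻¹] = s⁻¹  ← same
Only (D) matches s⁻¹.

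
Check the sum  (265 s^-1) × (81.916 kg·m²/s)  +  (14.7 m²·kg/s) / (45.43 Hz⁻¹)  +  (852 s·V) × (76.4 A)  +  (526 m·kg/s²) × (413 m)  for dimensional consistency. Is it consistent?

Yes

Expand each in SI base units:
  (265 s^-1) × (81.916 kg·m²/s):  [s⁻¹] · [kg·m²·s⁻¹] = kg·m²·s⁻²
  (14.7 m²·kg/s) / (45.43 Hz⁻¹):  [kg·m²·s⁻¹] / [s] = kg·m²·s⁻²
  (852 s·V) × (76.4 A):  [kg·m²·s⁻²·A⁻¹] · [A] = kg·m²·s⁻²
  (526 m·kg/s²) × (413 m):  [kg·m·s⁻²] · [m] = kg·m²·s⁻²
Every term reduces to kg·m²·s⁻².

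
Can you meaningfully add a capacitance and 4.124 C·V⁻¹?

Dimensions:
  a capacitance:  [capacitance] = kg⁻¹·m⁻²·s⁴·A²
  4.124 C·V⁻¹:  C·V⁻¹ = s·A·(J·C⁻¹)⁻¹ = kg⁻¹·m⁻²·s⁴·A²
Both are kg⁻¹·m⁻²·s⁴·A², so they have the same dimensions and can be added.

Yes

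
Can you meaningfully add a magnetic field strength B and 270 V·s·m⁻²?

Dimensions:
  a magnetic field strength B:  [magnetic field strength B] = kg·s⁻²·A⁻¹
  270 V·s·m⁻²:  V·s·m⁻² = J·C⁻¹·s·m⁻² = kg·s⁻²·A⁻¹
Both are kg·s⁻²·A⁻¹, so they have the same dimensions and can be added.

Yes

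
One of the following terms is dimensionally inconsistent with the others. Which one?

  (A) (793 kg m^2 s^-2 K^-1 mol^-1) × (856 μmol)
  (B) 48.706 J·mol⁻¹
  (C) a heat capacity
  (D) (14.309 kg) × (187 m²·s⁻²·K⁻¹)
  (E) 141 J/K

(B)

Expand each in SI base units:
  (A) [kg·m²·s⁻²·K⁻¹·mol⁻¹] · [mol] = kg·m²·s⁻²·K⁻¹
  (B) J·mol⁻¹ = N·m·mol⁻¹ = kg·m²·s⁻²·mol⁻¹
  (C) [heat capacity] = kg·m²·s⁻²·K⁻¹
  (D) [kg] · [m²·s⁻²·K⁻¹] = kg·m²·s⁻²·K⁻¹
  (E) J·K⁻¹ = N·m·K⁻¹ = kg·m²·s⁻²·K⁻¹
All reduce to kg·m²·s⁻²·K⁻¹ except (B), which is kg·m²·s⁻²·mol⁻¹.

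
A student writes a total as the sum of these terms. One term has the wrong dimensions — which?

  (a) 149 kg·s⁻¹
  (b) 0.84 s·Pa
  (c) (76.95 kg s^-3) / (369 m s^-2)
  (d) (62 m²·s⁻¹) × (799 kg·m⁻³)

(a)

Expand each in SI base units:
  (a) kg·s⁻¹
  (b) Pa·s = N·m⁻²·s = kg·m⁻¹·s⁻¹
  (c) [kg·s⁻³] / [m·s⁻²] = kg·m⁻¹·s⁻¹
  (d) [m²·s⁻¹] · [kg·m⁻³] = kg·m⁻¹·s⁻¹
All reduce to kg·m⁻¹·s⁻¹ except (a), which is kg·s⁻¹.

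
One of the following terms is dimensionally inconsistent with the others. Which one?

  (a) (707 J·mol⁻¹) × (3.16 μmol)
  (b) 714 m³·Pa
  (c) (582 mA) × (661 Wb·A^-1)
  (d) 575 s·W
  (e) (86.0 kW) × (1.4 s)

(c)

Expand each in SI base units:
  (a) [kg·m²·s⁻²·mol⁻¹] · [mol] = kg·m²·s⁻²
  (b) Pa·m³ = N·m⁻²·m³ = kg·m²·s⁻²
  (c) [A] · [kg·m²·s⁻²·A⁻²] = kg·m²·s⁻²·A⁻¹
  (d) W·s = J·s⁻¹·s = kg·m²·s⁻²
  (e) [kg·m²·s⁻³] · [s] = kg·m²·s⁻²
All reduce to kg·m²·s⁻² except (c), which is kg·m²·s⁻²·A⁻¹.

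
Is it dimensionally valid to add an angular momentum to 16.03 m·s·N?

Reduce each to base SI dimensions:
  an angular momentum:  [angular momentum] = kg·m²·s⁻¹
  16.03 m·s·N:  N·m·s = kg·m·s⁻²·m·s = kg·m²·s⁻¹
Both are kg·m²·s⁻¹, so they have the same dimensions and can be added.

Yes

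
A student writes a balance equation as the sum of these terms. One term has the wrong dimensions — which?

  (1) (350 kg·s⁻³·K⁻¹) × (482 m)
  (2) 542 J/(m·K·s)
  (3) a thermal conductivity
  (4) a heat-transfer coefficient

Expand each in SI base units:
  (1) [kg·s⁻³·K⁻¹] · [m] = kg·m·s⁻³·K⁻¹
  (2) J·s⁻¹·m⁻¹·K⁻¹ = N·m·s⁻¹·m⁻¹·K⁻¹ = kg·m·s⁻³·K⁻¹
  (3) [thermal conductivity] = kg·m·s⁻³·K⁻¹
  (4) [heat-transfer coefficient] = kg·s⁻³·K⁻¹
All reduce to kg·m·s⁻³·K⁻¹ except (4), which is kg·s⁻³·K⁻¹.

(4)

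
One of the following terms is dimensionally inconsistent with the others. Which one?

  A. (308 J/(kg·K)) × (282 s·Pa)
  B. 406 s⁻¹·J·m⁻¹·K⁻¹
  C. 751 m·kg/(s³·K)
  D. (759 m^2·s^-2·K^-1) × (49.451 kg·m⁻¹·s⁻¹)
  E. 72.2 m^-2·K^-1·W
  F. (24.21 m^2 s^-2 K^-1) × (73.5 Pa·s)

E.

Expand each in SI base units:
  A. [m²·s⁻²·K⁻¹] · [kg·m⁻¹·s⁻¹] = kg·m·s⁻³·K⁻¹
  B. J·s⁻¹·m⁻¹·K⁻¹ = N·m·s⁻¹·m⁻¹·K⁻¹ = kg·m·s⁻³·K⁻¹
  C. kg·m·s⁻³·K⁻¹
  D. [m²·s⁻²·K⁻¹] · [kg·m⁻¹·s⁻¹] = kg·m·s⁻³·K⁻¹
  E. W·m⁻²·K⁻¹ = J·s⁻¹·m⁻²·K⁻¹ = kg·s⁻³·K⁻¹
  F. [m²·s⁻²·K⁻¹] · [kg·m⁻¹·s⁻¹] = kg·m·s⁻³·K⁻¹
All reduce to kg·m·s⁻³·K⁻¹ except E., which is kg·s⁻³·K⁻¹.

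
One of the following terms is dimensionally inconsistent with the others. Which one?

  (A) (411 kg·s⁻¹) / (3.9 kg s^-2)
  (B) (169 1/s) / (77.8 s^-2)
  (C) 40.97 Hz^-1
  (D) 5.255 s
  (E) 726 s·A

(E)

Work out the base dimensions of each:
  (A) [kg·s⁻¹] / [kg·s⁻²] = s
  (B) [s⁻¹] / [s⁻²] = s
  (C) Hz⁻¹ = (s⁻¹)⁻¹ = s
  (D) s
  (E) A·s = s·A
All reduce to s except (E), which is s·A.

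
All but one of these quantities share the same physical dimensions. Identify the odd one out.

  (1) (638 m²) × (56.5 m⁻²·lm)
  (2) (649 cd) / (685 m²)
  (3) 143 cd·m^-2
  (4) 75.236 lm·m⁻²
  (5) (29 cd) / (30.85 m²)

(1)

Work out the base dimensions of each:
  (1) [m²] · [m⁻²·cd] = cd
  (2) [cd] / [m²] = m⁻²·cd
  (3) cd·m⁻² = m⁻²·cd
  (4) lm·m⁻² = cd·m⁻² = m⁻²·cd
  (5) [cd] / [m²] = m⁻²·cd
All reduce to m⁻²·cd except (1), which is cd.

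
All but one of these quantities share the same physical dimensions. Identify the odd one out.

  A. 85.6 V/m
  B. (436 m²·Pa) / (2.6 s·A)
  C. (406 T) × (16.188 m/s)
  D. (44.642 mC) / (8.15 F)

D.

In SI base units:
  A. V·m⁻¹ = J·C⁻¹·m⁻¹ = kg·m·s⁻³·A⁻¹
  B. [kg·m·s⁻²] / [s·A] = kg·m·s⁻³·A⁻¹
  C. [kg·s⁻²·A⁻¹] · [m·s⁻¹] = kg·m·s⁻³·A⁻¹
  D. [s·A] / [kg⁻¹·m⁻²·s⁴·A²] = kg·m²·s⁻³·A⁻¹
All reduce to kg·m·s⁻³·A⁻¹ except D., which is kg·m²·s⁻³·A⁻¹.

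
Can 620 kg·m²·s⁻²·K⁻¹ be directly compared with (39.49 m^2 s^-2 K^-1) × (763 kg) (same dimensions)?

Dimensions:
  620 kg·m²·s⁻²·K⁻¹:  kg·m²·s⁻²·K⁻¹
  (39.49 m^2 s^-2 K^-1) × (763 kg):  [m²·s⁻²·K⁻¹] · [kg] = kg·m²·s⁻²·K⁻¹
Both are kg·m²·s⁻²·K⁻¹, so they have the same dimensions and can be added.

Yes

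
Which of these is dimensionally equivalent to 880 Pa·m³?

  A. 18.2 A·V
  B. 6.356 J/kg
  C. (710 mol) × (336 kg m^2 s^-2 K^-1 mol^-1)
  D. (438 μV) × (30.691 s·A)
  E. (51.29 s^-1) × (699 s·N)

Reference: Pa·m³ = N·m⁻²·m³ = kg·m²·s⁻².
Each option:
  A. V·A = J·C⁻¹·A = kg·m²·s⁻³
  B. J·kg⁻¹ = N·m·kg⁻¹ = m²·s⁻²
  C. [mol] · [kg·m²·s⁻²·K⁻¹·mol⁻¹] = kg·m²·s⁻²·K⁻¹
  D. [kg·m²·s⁻³·A⁻¹] · [s·A] = kg·m²·s⁻²  ← same
  E. [s⁻¹] · [kg·m·s⁻¹] = kg·m·s⁻²
Only D. matches kg·m²·s⁻².

D.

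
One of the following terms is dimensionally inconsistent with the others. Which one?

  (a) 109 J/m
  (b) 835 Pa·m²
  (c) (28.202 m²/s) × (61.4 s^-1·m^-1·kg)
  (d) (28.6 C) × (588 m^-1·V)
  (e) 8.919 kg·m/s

Work out the base dimensions of each:
  (a) J·m⁻¹ = N·m·m⁻¹ = kg·m·s⁻²
  (b) Pa·m² = N·m⁻²·m² = kg·m·s⁻²
  (c) [m²·s⁻¹] · [kg·m⁻¹·s⁻¹] = kg·m·s⁻²
  (d) [s·A] · [kg·m·s⁻³·A⁻¹] = kg·m·s⁻²
  (e) kg·m·s⁻¹
All reduce to kg·m·s⁻² except (e), which is kg·m·s⁻¹.

(e)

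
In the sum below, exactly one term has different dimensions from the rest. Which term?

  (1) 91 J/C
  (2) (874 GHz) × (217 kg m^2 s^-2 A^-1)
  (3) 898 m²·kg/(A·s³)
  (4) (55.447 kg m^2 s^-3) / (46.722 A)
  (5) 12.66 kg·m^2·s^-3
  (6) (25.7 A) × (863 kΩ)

Expand each in SI base units:
  (1) J·C⁻¹ = N·m·(s·A)⁻¹ = kg·m²·s⁻³·A⁻¹
  (2) [s⁻¹] · [kg·m²·s⁻²·A⁻¹] = kg·m²·s⁻³·A⁻¹
  (3) kg·m²·s⁻³·A⁻¹
  (4) [kg·m²·s⁻³] / [A] = kg·m²·s⁻³·A⁻¹
  (5) kg·m²·s⁻³
  (6) [A] · [kg·m²·s⁻³·A⁻²] = kg·m²·s⁻³·A⁻¹
All reduce to kg·m²·s⁻³·A⁻¹ except (5), which is kg·m²·s⁻³.

(5)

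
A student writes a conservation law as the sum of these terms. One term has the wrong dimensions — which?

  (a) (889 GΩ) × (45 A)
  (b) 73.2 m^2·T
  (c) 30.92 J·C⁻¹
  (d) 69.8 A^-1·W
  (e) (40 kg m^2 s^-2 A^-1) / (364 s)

(b)

Dimensions:
  (a) [kg·m²·s⁻³·A⁻²] · [A] = kg·m²·s⁻³·A⁻¹
  (b) T·m² = Wb·m⁻²·m² = kg·m²·s⁻²·A⁻¹
  (c) J·C⁻¹ = N·m·(s·A)⁻¹ = kg·m²·s⁻³·A⁻¹
  (d) W·A⁻¹ = J·s⁻¹·A⁻¹ = kg·m²·s⁻³·A⁻¹
  (e) [kg·m²·s⁻²·A⁻¹] / [s] = kg·m²·s⁻³·A⁻¹
All reduce to kg·m²·s⁻³·A⁻¹ except (b), which is kg·m²·s⁻²·A⁻¹.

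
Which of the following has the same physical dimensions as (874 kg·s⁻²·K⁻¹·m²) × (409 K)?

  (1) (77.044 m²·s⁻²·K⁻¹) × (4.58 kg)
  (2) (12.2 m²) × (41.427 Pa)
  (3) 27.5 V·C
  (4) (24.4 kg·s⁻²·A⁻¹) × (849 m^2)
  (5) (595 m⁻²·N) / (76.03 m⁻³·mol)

Reference: [kg·m²·s⁻²·K⁻¹] · [K] = kg·m²·s⁻².
Each option:
  (1) [m²·s⁻²·K⁻¹] · [kg] = kg·m²·s⁻²·K⁻¹
  (2) [m²] · [kg·m⁻¹·s⁻²] = kg·m·s⁻²
  (3) C·V = s·A·J·C⁻¹ = kg·m²·s⁻²  ← same
  (4) [kg·s⁻²·A⁻¹] · [m²] = kg·m²·s⁻²·A⁻¹
  (5) [kg·m⁻¹·s⁻²] / [m⁻³·mol] = kg·m²·s⁻²·mol⁻¹
Only (3) matches kg·m²·s⁻².

(3)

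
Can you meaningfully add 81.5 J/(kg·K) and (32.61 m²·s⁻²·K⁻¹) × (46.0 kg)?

No

Dimensions:
  81.5 J/(kg·K):  J·kg⁻¹·K⁻¹ = N·m·kg⁻¹·K⁻¹ = m²·s⁻²·K⁻¹
  (32.61 m²·s⁻²·K⁻¹) × (46.0 kg):  [m²·s⁻²·K⁻¹] · [kg] = kg·m²·s⁻²·K⁻¹
m²·s⁻²·K⁻¹ ≠ kg·m²·s⁻²·K⁻¹, so they cannot be added.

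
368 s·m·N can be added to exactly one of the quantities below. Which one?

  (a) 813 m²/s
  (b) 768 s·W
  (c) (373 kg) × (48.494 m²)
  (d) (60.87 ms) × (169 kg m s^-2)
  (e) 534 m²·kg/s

(e)

Reference: N·m·s = kg·m·s⁻²·m·s = kg·m²·s⁻¹.
Each option:
  (a) m²·s⁻¹
  (b) W·s = J·s⁻¹·s = kg·m²·s⁻²
  (c) [kg] · [m²] = kg·m²
  (d) [s] · [kg·m·s⁻²] = kg·m·s⁻¹
  (e) kg·m²·s⁻¹  ← same
Only (e) matches kg·m²·s⁻¹.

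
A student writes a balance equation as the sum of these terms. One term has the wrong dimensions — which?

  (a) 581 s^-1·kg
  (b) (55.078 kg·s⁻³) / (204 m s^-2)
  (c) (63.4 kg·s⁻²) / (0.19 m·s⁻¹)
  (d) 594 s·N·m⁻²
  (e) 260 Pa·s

(a)

In SI base units:
  (a) kg·s⁻¹
  (b) [kg·s⁻³] / [m·s⁻²] = kg·m⁻¹·s⁻¹
  (c) [kg·s⁻²] / [m·s⁻¹] = kg·m⁻¹·s⁻¹
  (d) N·s·m⁻² = kg·m·s⁻²·s·m⁻² = kg·m⁻¹·s⁻¹
  (e) Pa·s = N·m⁻²·s = kg·m⁻¹·s⁻¹
All reduce to kg·m⁻¹·s⁻¹ except (a), which is kg·s⁻¹.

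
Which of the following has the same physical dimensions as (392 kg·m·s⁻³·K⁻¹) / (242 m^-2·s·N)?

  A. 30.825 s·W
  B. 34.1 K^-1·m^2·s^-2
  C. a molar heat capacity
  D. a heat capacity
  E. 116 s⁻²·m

B.

Reference: [kg·m·s⁻³·K⁻¹] / [kg·m⁻¹·s⁻¹] = m²·s⁻²·K⁻¹.
Each option:
  A. W·s = J·s⁻¹·s = kg·m²·s⁻²
  B. m²·s⁻²·K⁻¹  ← same
  C. [molar heat capacity] = kg·m²·s⁻²·K⁻¹·mol⁻¹
  D. [heat capacity] = kg·m²·s⁻²·K⁻¹
  E. m·s⁻²
Only B. matches m²·s⁻²·K⁻¹.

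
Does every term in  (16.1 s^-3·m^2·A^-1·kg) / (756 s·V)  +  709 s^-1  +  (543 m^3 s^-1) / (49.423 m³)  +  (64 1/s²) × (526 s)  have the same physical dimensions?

Yes

Reduce each to base SI dimensions:
  (16.1 s^-3·m^2·A^-1·kg) / (756 s·V):  [kg·m²·s⁻³·A⁻¹] / [kg·m²·s⁻²·A⁻¹] = s⁻¹
  709 s^-1:  s⁻¹
  (543 m^3 s^-1) / (49.423 m³):  [m³·s⁻¹] / [m³] = s⁻¹
  (64 1/s²) × (526 s):  [s⁻²] · [s] = s⁻¹
Every term reduces to s⁻¹.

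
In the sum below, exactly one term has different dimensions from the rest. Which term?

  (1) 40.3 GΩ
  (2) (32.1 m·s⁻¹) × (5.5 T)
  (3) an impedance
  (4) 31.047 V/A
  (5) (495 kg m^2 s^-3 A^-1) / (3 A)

Expand each in SI base units:
  (1) Ω = V·A⁻¹ = kg·m²·s⁻³·A⁻²
  (2) [m·s⁻¹] · [kg·s⁻²·A⁻¹] = kg·m·s⁻³·A⁻¹
  (3) [impedance] = kg·m²·s⁻³·A⁻²
  (4) V·A⁻¹ = J·C⁻¹·A⁻¹ = kg·m²·s⁻³·A⁻²
  (5) [kg·m²·s⁻³·A⁻¹] / [A] = kg·m²·s⁻³·A⁻²
All reduce to kg·m²·s⁻³·A⁻² except (2), which is kg·m·s⁻³·A⁻¹.

(2)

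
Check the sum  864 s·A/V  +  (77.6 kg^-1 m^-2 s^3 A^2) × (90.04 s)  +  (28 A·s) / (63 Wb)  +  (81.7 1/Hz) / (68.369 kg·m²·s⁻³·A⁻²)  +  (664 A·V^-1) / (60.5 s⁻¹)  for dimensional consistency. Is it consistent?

No

Work out the base dimensions of each:
  864 s·A/V:  A·s·V⁻¹ = A·s·(J·C⁻¹)⁻¹ = kg⁻¹·m⁻²·s⁴·A²
  (77.6 kg^-1 m^-2 s^3 A^2) × (90.04 s):  [kg⁻¹·m⁻²·s³·A²] · [s] = kg⁻¹·m⁻²·s⁴·A²
  (28 A·s) / (63 Wb):  [s·A] / [kg·m²·s⁻²·A⁻¹] = kg⁻¹·m⁻²·s³·A²
  (81.7 1/Hz) / (68.369 kg·m²·s⁻³·A⁻²):  [s] / [kg·m²·s⁻³·A⁻²] = kg⁻¹·m⁻²·s⁴·A²
  (664 A·V^-1) / (60.5 s⁻¹):  [kg⁻¹·m⁻²·s³·A²] / [s⁻¹] = kg⁻¹·m⁻²·s⁴·A²
The terms do not share a single dimension (kg⁻¹·m⁻²·s³·A² vs kg⁻¹·m⁻²·s⁴·A²).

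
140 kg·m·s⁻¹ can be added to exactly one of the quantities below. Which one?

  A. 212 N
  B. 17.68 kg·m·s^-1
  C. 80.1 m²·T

Reference: kg·m·s⁻¹.
Each option:
  A. N = kg·m·s⁻²
  B. kg·m·s⁻¹  ← same
  C. T·m² = Wb·m⁻²·m² = kg·m²·s⁻²·A⁻¹
Only B. matches kg·m·s⁻¹.

B.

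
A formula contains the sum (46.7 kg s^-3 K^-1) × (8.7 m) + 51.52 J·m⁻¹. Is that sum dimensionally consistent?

No

Work out the base dimensions of each:
  (46.7 kg s^-3 K^-1) × (8.7 m):  [kg·s⁻³·K⁻¹] · [m] = kg·m·s⁻³·K⁻¹
  51.52 J·m⁻¹:  J·m⁻¹ = N·m·m⁻¹ = kg·m·s⁻²
kg·m·s⁻³·K⁻¹ ≠ kg·m·s⁻², so they cannot be added.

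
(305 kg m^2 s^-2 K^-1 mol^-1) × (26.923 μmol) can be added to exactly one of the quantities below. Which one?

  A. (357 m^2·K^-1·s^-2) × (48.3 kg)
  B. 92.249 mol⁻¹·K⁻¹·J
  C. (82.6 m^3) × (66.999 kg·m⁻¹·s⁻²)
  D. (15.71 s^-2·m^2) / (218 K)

A.

Reference: [kg·m²·s⁻²·K⁻¹·mol⁻¹] · [mol] = kg·m²·s⁻²·K⁻¹.
Each option:
  A. [m²·s⁻²·K⁻¹] · [kg] = kg·m²·s⁻²·K⁻¹  ← same
  B. J·mol⁻¹·K⁻¹ = N·m·mol⁻¹·K⁻¹ = kg·m²·s⁻²·K⁻¹·mol⁻¹
  C. [m³] · [kg·m⁻¹·s⁻²] = kg·m²·s⁻²
  D. [m²·s⁻²] / [K] = m²·s⁻²·K⁻¹
Only A. matches kg·m²·s⁻²·K⁻¹.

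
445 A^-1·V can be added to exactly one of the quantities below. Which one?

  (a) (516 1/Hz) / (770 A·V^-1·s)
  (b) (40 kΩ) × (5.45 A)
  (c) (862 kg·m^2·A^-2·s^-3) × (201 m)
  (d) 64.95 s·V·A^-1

Reference: V·A⁻¹ = J·C⁻¹·A⁻¹ = kg·m²·s⁻³·A⁻².
Each option:
  (a) [s] / [kg⁻¹·m⁻²·s⁴·A²] = kg·m²·s⁻³·A⁻²  ← same
  (b) [kg·m²·s⁻³·A⁻²] · [A] = kg·m²·s⁻³·A⁻¹
  (c) [kg·m²·s⁻³·A⁻²] · [m] = kg·m³·s⁻³·A⁻²
  (d) V·s·A⁻¹ = J·C⁻¹·s·A⁻¹ = kg·m²·s⁻²·A⁻²
Only (a) matches kg·m²·s⁻³·A⁻².

(a)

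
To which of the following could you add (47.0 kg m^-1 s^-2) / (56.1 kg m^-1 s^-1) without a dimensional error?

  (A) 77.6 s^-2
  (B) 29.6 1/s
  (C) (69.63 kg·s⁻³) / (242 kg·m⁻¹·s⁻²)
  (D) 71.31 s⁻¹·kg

(B)

Reference: [kg·m⁻¹·s⁻²] / [kg·m⁻¹·s⁻¹] = s⁻¹.
Each option:
  (A) s⁻²
  (B) s⁻¹  ← same
  (C) [kg·s⁻³] / [kg·m⁻¹·s⁻²] = m·s⁻¹
  (D) kg·s⁻¹
Only (B) matches s⁻¹.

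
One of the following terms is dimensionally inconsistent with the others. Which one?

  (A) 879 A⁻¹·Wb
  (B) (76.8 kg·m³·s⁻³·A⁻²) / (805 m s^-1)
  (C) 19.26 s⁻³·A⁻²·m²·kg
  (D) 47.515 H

In SI base units:
  (A) Wb·A⁻¹ = V·s·A⁻¹ = kg·m²·s⁻²·A⁻²
  (B) [kg·m³·s⁻³·A⁻²] / [m·s⁻¹] = kg·m²·s⁻²·A⁻²
  (C) kg·m²·s⁻³·A⁻²
  (D) H = V·s·A⁻¹ = kg·m²·s⁻²·A⁻²
All reduce to kg·m²·s⁻²·A⁻² except (C), which is kg·m²·s⁻³·A⁻².

(C)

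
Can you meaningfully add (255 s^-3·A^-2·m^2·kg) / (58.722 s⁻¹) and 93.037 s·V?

No

Dimensions:
  (255 s^-3·A^-2·m^2·kg) / (58.722 s⁻¹):  [kg·m²·s⁻³·A⁻²] / [s⁻¹] = kg·m²·s⁻²·A⁻²
  93.037 s·V:  V·s = J·C⁻¹·s = kg·m²·s⁻²·A⁻¹
kg·m²·s⁻²·A⁻² ≠ kg·m²·s⁻²·A⁻¹, so they cannot be added.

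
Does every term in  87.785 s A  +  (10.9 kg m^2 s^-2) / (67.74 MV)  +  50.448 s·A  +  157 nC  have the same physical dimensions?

Expand each in SI base units:
  87.785 s A:  s·A
  (10.9 kg m^2 s^-2) / (67.74 MV):  [kg·m²·s⁻²] / [kg·m²·s⁻³·A⁻¹] = s·A
  50.448 s·A:  A·s = s·A
  157 nC:  C = s·A
Every term reduces to s·A.

Yes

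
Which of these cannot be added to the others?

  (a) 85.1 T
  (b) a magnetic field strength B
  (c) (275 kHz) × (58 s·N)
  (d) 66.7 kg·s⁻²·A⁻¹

Dimensions:
  (a) T = Wb·m⁻² = kg·s⁻²·A⁻¹
  (b) [magnetic field strength B] = kg·s⁻²·A⁻¹
  (c) [s⁻¹] · [kg·m·s⁻¹] = kg·m·s⁻²
  (d) kg·s⁻²·A⁻¹
All reduce to kg·s⁻²·A⁻¹ except (c), which is kg·m·s⁻².

(c)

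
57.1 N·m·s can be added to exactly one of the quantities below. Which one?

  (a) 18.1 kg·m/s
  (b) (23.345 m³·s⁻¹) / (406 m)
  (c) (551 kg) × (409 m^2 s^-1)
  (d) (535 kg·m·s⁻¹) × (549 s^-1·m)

Reference: N·m·s = kg·m·s⁻²·m·s = kg·m²·s⁻¹.
Each option:
  (a) kg·m·s⁻¹
  (b) [m³·s⁻¹] / [m] = m²·s⁻¹
  (c) [kg] · [m²·s⁻¹] = kg·m²·s⁻¹  ← same
  (d) [kg·m·s⁻¹] · [m·s⁻¹] = kg·m²·s⁻²
Only (c) matches kg·m²·s⁻¹.

(c)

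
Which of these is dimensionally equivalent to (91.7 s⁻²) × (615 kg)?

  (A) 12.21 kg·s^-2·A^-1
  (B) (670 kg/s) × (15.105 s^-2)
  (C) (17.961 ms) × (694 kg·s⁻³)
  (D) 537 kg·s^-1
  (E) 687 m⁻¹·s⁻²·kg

Reference: [s⁻²] · [kg] = kg·s⁻².
Each option:
  (A) kg·s⁻²·A⁻¹
  (B) [kg·s⁻¹] · [s⁻²] = kg·s⁻³
  (C) [s] · [kg·s⁻³] = kg·s⁻²  ← same
  (D) kg·s⁻¹
  (E) kg·m⁻¹·s⁻²
Only (C) matches kg·s⁻².

(C)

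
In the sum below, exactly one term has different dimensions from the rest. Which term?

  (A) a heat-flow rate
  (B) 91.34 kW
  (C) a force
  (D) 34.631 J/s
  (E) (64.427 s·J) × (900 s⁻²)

Work out the base dimensions of each:
  (A) [heat-flow rate] = kg·m²·s⁻³
  (B) W = J·s⁻¹ = kg·m²·s⁻³
  (C) [force] = kg·m·s⁻²
  (D) J·s⁻¹ = N·m·s⁻¹ = kg·m²·s⁻³
  (E) [kg·m²·s⁻¹] · [s⁻²] = kg·m²·s⁻³
All reduce to kg·m²·s⁻³ except (C), which is kg·m·s⁻².

(C)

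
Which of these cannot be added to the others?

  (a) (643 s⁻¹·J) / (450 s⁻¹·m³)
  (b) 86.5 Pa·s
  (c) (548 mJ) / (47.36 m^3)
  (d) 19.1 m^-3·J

(b)

In SI base units:
  (a) [kg·m²·s⁻³] / [m³·s⁻¹] = kg·m⁻¹·s⁻²
  (b) Pa·s = N·m⁻²·s = kg·m⁻¹·s⁻¹
  (c) [kg·m²·s⁻²] / [m³] = kg·m⁻¹·s⁻²
  (d) J·m⁻³ = N·m·m⁻³ = kg·m⁻¹·s⁻²
All reduce to kg·m⁻¹·s⁻² except (b), which is kg·m⁻¹·s⁻¹.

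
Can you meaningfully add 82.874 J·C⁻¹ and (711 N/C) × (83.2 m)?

Yes

In SI base units:
  82.874 J·C⁻¹:  J·C⁻¹ = N·m·(s·A)⁻¹ = kg·m²·s⁻³·A⁻¹
  (711 N/C) × (83.2 m):  [kg·m·s⁻³·A⁻¹] · [m] = kg·m²·s⁻³·A⁻¹
Both are kg·m²·s⁻³·A⁻¹, so they have the same dimensions and can be added.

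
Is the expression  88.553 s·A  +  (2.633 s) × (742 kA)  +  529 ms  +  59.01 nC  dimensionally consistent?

No

Expand each in SI base units:
  88.553 s·A:  A·s = s·A
  (2.633 s) × (742 kA):  [s] · [A] = s·A
  529 ms:  s
  59.01 nC:  C = s·A
The terms do not share a single dimension (s vs s·A).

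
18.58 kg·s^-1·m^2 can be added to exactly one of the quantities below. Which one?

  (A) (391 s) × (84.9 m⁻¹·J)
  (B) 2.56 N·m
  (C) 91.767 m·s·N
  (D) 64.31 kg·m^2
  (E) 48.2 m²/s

(C)

Reference: kg·m²·s⁻¹.
Each option:
  (A) [s] · [kg·m·s⁻²] = kg·m·s⁻¹
  (B) N·m = kg·m·s⁻²·m = kg·m²·s⁻²
  (C) N·m·s = kg·m·s⁻²·m·s = kg·m²·s⁻¹  ← same
  (D) kg·m²
  (E) m²·s⁻¹
Only (C) matches kg·m²·s⁻¹.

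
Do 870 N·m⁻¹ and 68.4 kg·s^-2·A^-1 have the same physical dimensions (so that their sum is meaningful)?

No

Dimensions:
  870 N·m⁻¹:  N·m⁻¹ = kg·m·s⁻²·m⁻¹ = kg·s⁻²
  68.4 kg·s^-2·A^-1:  kg·s⁻²·A⁻¹
kg·s⁻² ≠ kg·s⁻²·A⁻¹, so they cannot be added.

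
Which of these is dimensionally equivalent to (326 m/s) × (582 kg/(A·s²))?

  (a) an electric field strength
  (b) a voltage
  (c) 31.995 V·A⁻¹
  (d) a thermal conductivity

Reference: [m·s⁻¹] · [kg·s⁻²·A⁻¹] = kg·m·s⁻³·A⁻¹.
Each option:
  (a) [electric field strength] = kg·m·s⁻³·A⁻¹  ← same
  (b) [voltage] = kg·m²·s⁻³·A⁻¹
  (c) V·A⁻¹ = J·C⁻¹·A⁻¹ = kg·m²·s⁻³·A⁻²
  (d) [thermal conductivity] = kg·m·s⁻³·K⁻¹
Only (a) matches kg·m·s⁻³·A⁻¹.

(a)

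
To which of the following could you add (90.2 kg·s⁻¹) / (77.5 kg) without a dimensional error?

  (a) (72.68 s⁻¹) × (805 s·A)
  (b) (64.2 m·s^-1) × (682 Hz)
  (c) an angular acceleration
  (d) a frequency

(d)

Reference: [kg·s⁻¹] / [kg] = s⁻¹.
Each option:
  (a) [s⁻¹] · [s·A] = A
  (b) [m·s⁻¹] · [s⁻¹] = m·s⁻²
  (c) [angular acceleration] = s⁻²
  (d) [frequency] = s⁻¹  ← same
Only (d) matches s⁻¹.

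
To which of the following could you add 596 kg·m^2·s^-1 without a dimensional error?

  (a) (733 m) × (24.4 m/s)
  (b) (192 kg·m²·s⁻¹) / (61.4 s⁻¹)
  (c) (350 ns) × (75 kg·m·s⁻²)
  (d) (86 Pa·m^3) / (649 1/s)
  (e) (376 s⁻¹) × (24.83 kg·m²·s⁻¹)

(d)

Reference: kg·m²·s⁻¹.
Each option:
  (a) [m] · [m·s⁻¹] = m²·s⁻¹
  (b) [kg·m²·s⁻¹] / [s⁻¹] = kg·m²
  (c) [s] · [kg·m·s⁻²] = kg·m·s⁻¹
  (d) [kg·m²·s⁻²] / [s⁻¹] = kg·m²·s⁻¹  ← same
  (e) [s⁻¹] · [kg·m²·s⁻¹] = kg·m²·s⁻²
Only (d) matches kg·m²·s⁻¹.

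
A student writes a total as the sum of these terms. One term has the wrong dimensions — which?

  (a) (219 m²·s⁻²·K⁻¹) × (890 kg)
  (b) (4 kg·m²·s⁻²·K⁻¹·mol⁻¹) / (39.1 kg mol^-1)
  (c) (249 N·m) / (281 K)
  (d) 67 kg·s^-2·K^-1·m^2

(b)

Dimensions:
  (a) [m²·s⁻²·K⁻¹] · [kg] = kg·m²·s⁻²·K⁻¹
  (b) [kg·m²·s⁻²·K⁻¹·mol⁻¹] / [kg·mol⁻¹] = m²·s⁻²·K⁻¹
  (c) [kg·m²·s⁻²] / [K] = kg·m²·s⁻²·K⁻¹
  (d) kg·m²·s⁻²·K⁻¹
All reduce to kg·m²·s⁻²·K⁻¹ except (b), which is m²·s⁻²·K⁻¹.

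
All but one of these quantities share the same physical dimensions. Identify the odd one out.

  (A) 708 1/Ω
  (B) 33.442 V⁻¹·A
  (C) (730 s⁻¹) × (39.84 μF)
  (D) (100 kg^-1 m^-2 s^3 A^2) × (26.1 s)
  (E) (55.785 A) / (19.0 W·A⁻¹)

(D)

Work out the base dimensions of each:
  (A) Ω⁻¹ = (V·A⁻¹)⁻¹ = kg⁻¹·m⁻²·s³·A²
  (B) A·V⁻¹ = A·(J·C⁻¹)⁻¹ = kg⁻¹·m⁻²·s³·A²
  (C) [s⁻¹] · [kg⁻¹·m⁻²·s⁴·A²] = kg⁻¹·m⁻²·s³·A²
  (D) [kg⁻¹·m⁻²·s³·A²] · [s] = kg⁻¹·m⁻²·s⁴·A²
  (E) [A] / [kg·m²·s⁻³·A⁻¹] = kg⁻¹·m⁻²·s³·A²
All reduce to kg⁻¹·m⁻²·s³·A² except (D), which is kg⁻¹·m⁻²·s⁴·A².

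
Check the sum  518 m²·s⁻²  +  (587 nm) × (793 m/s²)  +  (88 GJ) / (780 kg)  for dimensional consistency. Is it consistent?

Work out the base dimensions of each:
  518 m²·s⁻²:  m²·s⁻²
  (587 nm) × (793 m/s²):  [m] · [m·s⁻²] = m²·s⁻²
  (88 GJ) / (780 kg):  [kg·m²·s⁻²] / [kg] = m²·s⁻²
Every term reduces to m²·s⁻².

Yes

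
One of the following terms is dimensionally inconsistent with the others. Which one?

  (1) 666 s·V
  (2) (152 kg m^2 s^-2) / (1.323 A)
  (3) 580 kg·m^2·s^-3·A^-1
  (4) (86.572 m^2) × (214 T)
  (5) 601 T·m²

Expand each in SI base units:
  (1) V·s = J·C⁻¹·s = kg·m²·s⁻²·A⁻¹
  (2) [kg·m²·s⁻²] / [A] = kg·m²·s⁻²·A⁻¹
  (3) kg·m²·s⁻³·A⁻¹
  (4) [m²] · [kg·s⁻²·A⁻¹] = kg·m²·s⁻²·A⁻¹
  (5) T·m² = Wb·m⁻²·m² = kg·m²·s⁻²·A⁻¹
All reduce to kg·m²·s⁻²·A⁻¹ except (3), which is kg·m²·s⁻³·A⁻¹.

(3)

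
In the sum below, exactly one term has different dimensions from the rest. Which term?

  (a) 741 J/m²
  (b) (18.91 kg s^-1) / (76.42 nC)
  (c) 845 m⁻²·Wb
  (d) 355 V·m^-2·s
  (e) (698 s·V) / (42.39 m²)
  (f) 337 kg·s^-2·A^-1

(a)

In SI base units:
  (a) J·m⁻² = N·m·m⁻² = kg·s⁻²
  (b) [kg·s⁻¹] / [s·A] = kg·s⁻²·A⁻¹
  (c) Wb·m⁻² = V·s·m⁻² = kg·s⁻²·A⁻¹
  (d) V·s·m⁻² = J·C⁻¹·s·m⁻² = kg·s⁻²·A⁻¹
  (e) [kg·m²·s⁻²·A⁻¹] / [m²] = kg·s⁻²·A⁻¹
  (f) kg·s⁻²·A⁻¹
All reduce to kg·s⁻²·A⁻¹ except (a), which is kg·s⁻².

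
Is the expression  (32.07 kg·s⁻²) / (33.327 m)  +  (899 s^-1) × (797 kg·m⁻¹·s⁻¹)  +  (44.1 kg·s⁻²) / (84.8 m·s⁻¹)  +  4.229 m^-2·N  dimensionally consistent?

Work out the base dimensions of each:
  (32.07 kg·s⁻²) / (33.327 m):  [kg·s⁻²] / [m] = kg·m⁻¹·s⁻²
  (899 s^-1) × (797 kg·m⁻¹·s⁻¹):  [s⁻¹] · [kg·m⁻¹·s⁻¹] = kg·m⁻¹·s⁻²
  (44.1 kg·s⁻²) / (84.8 m·s⁻¹):  [kg·s⁻²] / [m·s⁻¹] = kg·m⁻¹·s⁻¹
  4.229 m^-2·N:  N·m⁻² = kg·m·s⁻²·m⁻² = kg·m⁻¹·s⁻²
The terms do not share a single dimension (kg·m⁻¹·s⁻² vs kg·m⁻¹·s⁻¹).

No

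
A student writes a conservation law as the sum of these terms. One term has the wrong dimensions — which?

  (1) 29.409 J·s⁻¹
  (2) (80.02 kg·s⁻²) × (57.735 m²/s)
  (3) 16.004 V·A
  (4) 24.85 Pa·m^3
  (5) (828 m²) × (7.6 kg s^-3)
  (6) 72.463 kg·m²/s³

(4)

Dimensions:
  (1) J·s⁻¹ = N·m·s⁻¹ = kg·m²·s⁻³
  (2) [kg·s⁻²] · [m²·s⁻¹] = kg·m²·s⁻³
  (3) V·A = J·C⁻¹·A = kg·m²·s⁻³
  (4) Pa·m³ = N·m⁻²·m³ = kg·m²·s⁻²
  (5) [m²] · [kg·s⁻³] = kg·m²·s⁻³
  (6) kg·m²·s⁻³
All reduce to kg·m²·s⁻³ except (4), which is kg·m²·s⁻².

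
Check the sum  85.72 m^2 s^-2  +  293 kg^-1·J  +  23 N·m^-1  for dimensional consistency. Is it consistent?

No

In SI base units:
  85.72 m^2 s^-2:  m²·s⁻²
  293 kg^-1·J:  J·kg⁻¹ = N·m·kg⁻¹ = m²·s⁻²
  23 N·m^-1:  N·m⁻¹ = kg·m·s⁻²·m⁻¹ = kg·s⁻²
The terms do not share a single dimension (kg·s⁻² vs m²·s⁻²).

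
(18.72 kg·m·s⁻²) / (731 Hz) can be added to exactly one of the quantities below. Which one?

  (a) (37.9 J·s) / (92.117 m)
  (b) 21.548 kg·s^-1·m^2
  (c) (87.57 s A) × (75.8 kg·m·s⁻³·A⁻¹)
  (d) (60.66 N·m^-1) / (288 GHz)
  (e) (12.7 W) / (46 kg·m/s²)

Reference: [kg·m·s⁻²] / [s⁻¹] = kg·m·s⁻¹.
Each option:
  (a) [kg·m²·s⁻¹] / [m] = kg·m·s⁻¹  ← same
  (b) kg·m²·s⁻¹
  (c) [s·A] · [kg·m·s⁻³·A⁻¹] = kg·m·s⁻²
  (d) [kg·s⁻²] / [s⁻¹] = kg·s⁻¹
  (e) [kg·m²·s⁻³] / [kg·m·s⁻²] = m·s⁻¹
Only (a) matches kg·m·s⁻¹.

(a)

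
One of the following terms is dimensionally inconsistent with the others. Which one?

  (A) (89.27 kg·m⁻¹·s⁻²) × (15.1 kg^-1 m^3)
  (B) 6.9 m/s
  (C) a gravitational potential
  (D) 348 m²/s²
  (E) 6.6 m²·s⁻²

(B)

Expand each in SI base units:
  (A) [kg·m⁻¹·s⁻²] · [kg⁻¹·m³] = m²·s⁻²
  (B) m·s⁻¹
  (C) [gravitational potential] = m²·s⁻²
  (D) m²·s⁻²
  (E) m²·s⁻²
All reduce to m²·s⁻² except (B), which is m·s⁻¹.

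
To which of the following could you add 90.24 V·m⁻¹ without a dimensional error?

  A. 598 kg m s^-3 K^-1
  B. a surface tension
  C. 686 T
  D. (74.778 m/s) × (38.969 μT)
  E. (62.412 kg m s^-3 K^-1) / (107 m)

Reference: V·m⁻¹ = J·C⁻¹·m⁻¹ = kg·m·s⁻³·A⁻¹.
Each option:
  A. kg·m·s⁻³·K⁻¹
  B. [surface tension] = kg·s⁻²
  C. T = Wb·m⁻² = kg·s⁻²·A⁻¹
  D. [m·s⁻¹] · [kg·s⁻²·A⁻¹] = kg·m·s⁻³·A⁻¹  ← same
  E. [kg·m·s⁻³·K⁻¹] / [m] = kg·s⁻³·K⁻¹
Only D. matches kg·m·s⁻³·A⁻¹.

D.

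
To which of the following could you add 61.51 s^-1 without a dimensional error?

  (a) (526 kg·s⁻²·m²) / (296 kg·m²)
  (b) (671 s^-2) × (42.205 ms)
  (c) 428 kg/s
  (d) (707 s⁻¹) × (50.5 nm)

(b)

Reference: s⁻¹.
Each option:
  (a) [kg·m²·s⁻²] / [kg·m²] = s⁻²
  (b) [s⁻²] · [s] = s⁻¹  ← same
  (c) kg·s⁻¹
  (d) [s⁻¹] · [m] = m·s⁻¹
Only (b) matches s⁻¹.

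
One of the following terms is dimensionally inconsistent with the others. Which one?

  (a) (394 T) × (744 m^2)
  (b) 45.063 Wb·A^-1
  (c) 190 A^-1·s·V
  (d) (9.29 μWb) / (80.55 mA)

Reduce each to base SI dimensions:
  (a) [kg·s⁻²·A⁻¹] · [m²] = kg·m²·s⁻²·A⁻¹
  (b) Wb·A⁻¹ = V·s·A⁻¹ = kg·m²·s⁻²·A⁻²
  (c) V·s·A⁻¹ = J·C⁻¹·s·A⁻¹ = kg·m²·s⁻²·A⁻²
  (d) [kg·m²·s⁻²·A⁻¹] / [A] = kg·m²·s⁻²·A⁻²
All reduce to kg·m²·s⁻²·A⁻² except (a), which is kg·m²·s⁻²·A⁻¹.

(a)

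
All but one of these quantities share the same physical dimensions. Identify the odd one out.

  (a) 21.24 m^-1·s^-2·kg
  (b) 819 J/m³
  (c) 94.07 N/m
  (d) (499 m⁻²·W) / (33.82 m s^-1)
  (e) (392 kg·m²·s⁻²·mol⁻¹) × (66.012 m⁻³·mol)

In SI base units:
  (a) kg·m⁻¹·s⁻²
  (b) J·m⁻³ = N·m·m⁻³ = kg·m⁻¹·s⁻²
  (c) N·m⁻¹ = kg·m·s⁻²·m⁻¹ = kg·s⁻²
  (d) [kg·s⁻³] / [m·s⁻¹] = kg·m⁻¹·s⁻²
  (e) [kg·m²·s⁻²·mol⁻¹] · [m⁻³·mol] = kg·m⁻¹·s⁻²
All reduce to kg·m⁻¹·s⁻² except (c), which is kg·s⁻².

(c)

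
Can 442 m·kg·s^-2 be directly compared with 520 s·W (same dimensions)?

Expand each in SI base units:
  442 m·kg·s^-2:  kg·m·s⁻²
  520 s·W:  W·s = J·s⁻¹·s = kg·m²·s⁻²
kg·m·s⁻² ≠ kg·m²·s⁻², so they cannot be added.

No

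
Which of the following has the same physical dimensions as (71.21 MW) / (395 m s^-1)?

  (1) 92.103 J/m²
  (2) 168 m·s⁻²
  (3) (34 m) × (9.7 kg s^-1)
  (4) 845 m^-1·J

(4)

Reference: [kg·m²·s⁻³] / [m·s⁻¹] = kg·m·s⁻².
Each option:
  (1) J·m⁻² = N·m·m⁻² = kg·s⁻²
  (2) m·s⁻²
  (3) [m] · [kg·s⁻¹] = kg·m·s⁻¹
  (4) J·m⁻¹ = N·m·m⁻¹ = kg·m·s⁻²  ← same
Only (4) matches kg·m·s⁻².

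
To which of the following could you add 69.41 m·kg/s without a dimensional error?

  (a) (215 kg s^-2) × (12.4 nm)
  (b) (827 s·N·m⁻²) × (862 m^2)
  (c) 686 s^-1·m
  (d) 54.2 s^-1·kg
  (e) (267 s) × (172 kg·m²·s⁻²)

(b)

Reference: kg·m·s⁻¹.
Each option:
  (a) [kg·s⁻²] · [m] = kg·m·s⁻²
  (b) [kg·m⁻¹·s⁻¹] · [m²] = kg·m·s⁻¹  ← same
  (c) m·s⁻¹
  (d) kg·s⁻¹
  (e) [s] · [kg·m²·s⁻²] = kg·m²·s⁻¹
Only (b) matches kg·m·s⁻¹.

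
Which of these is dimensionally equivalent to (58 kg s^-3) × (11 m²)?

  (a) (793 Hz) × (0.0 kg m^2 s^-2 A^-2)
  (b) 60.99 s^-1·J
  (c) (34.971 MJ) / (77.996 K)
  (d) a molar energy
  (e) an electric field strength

Reference: [kg·s⁻³] · [m²] = kg·m²·s⁻³.
Each option:
  (a) [s⁻¹] · [kg·m²·s⁻²·A⁻²] = kg·m²·s⁻³·A⁻²
  (b) J·s⁻¹ = N·m·s⁻¹ = kg·m²·s⁻³  ← same
  (c) [kg·m²·s⁻²] / [K] = kg·m²·s⁻²·K⁻¹
  (d) [molar energy] = kg·m²·s⁻²·mol⁻¹
  (e) [electric field strength] = kg·m·s⁻³·A⁻¹
Only (b) matches kg·m²·s⁻³.

(b)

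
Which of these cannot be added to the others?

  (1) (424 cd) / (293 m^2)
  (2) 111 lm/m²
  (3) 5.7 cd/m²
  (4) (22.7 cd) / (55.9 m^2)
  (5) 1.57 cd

(5)

Dimensions:
  (1) [cd] / [m²] = m⁻²·cd
  (2) lm·m⁻² = cd·m⁻² = m⁻²·cd
  (3) cd·m⁻² = m⁻²·cd
  (4) [cd] / [m²] = m⁻²·cd
  (5) cd
All reduce to m⁻²·cd except (5), which is cd.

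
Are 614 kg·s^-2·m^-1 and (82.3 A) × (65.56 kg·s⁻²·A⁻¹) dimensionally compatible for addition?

No

Work out the base dimensions of each:
  614 kg·s^-2·m^-1:  kg·m⁻¹·s⁻²
  (82.3 A) × (65.56 kg·s⁻²·A⁻¹):  [A] · [kg·s⁻²·A⁻¹] = kg·s⁻²
kg·m⁻¹·s⁻² ≠ kg·s⁻², so they cannot be added.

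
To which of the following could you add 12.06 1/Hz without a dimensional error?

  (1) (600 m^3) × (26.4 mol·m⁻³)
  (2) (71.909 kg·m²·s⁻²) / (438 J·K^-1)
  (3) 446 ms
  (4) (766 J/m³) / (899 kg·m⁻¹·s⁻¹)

Reference: Hz⁻¹ = (s⁻¹)⁻¹ = s.
Each option:
  (1) [m³] · [m⁻³·mol] = mol
  (2) [kg·m²·s⁻²] / [kg·m²·s⁻²·K⁻¹] = K
  (3) s  ← same
  (4) [kg·m⁻¹·s⁻²] / [kg·m⁻¹·s⁻¹] = s⁻¹
Only (3) matches s.

(3)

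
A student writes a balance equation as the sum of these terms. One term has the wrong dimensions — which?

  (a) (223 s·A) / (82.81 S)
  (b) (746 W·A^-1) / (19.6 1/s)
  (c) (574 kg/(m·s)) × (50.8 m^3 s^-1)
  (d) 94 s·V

(c)

Dimensions:
  (a) [s·A] / [kg⁻¹·m⁻²·s³·A²] = kg·m²·s⁻²·A⁻¹
  (b) [kg·m²·s⁻³·A⁻¹] / [s⁻¹] = kg·m²·s⁻²·A⁻¹
  (c) [kg·m⁻¹·s⁻¹] · [m³·s⁻¹] = kg·m²·s⁻²
  (d) V·s = J·C⁻¹·s = kg·m²·s⁻²·A⁻¹
All reduce to kg·m²·s⁻²·A⁻¹ except (c), which is kg·m²·s⁻².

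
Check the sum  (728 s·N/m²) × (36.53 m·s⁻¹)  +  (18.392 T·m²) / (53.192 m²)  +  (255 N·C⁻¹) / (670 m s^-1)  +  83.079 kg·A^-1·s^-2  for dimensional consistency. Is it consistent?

Dimensions:
  (728 s·N/m²) × (36.53 m·s⁻¹):  [kg·m⁻¹·s⁻¹] · [m·s⁻¹] = kg·s⁻²
  (18.392 T·m²) / (53.192 m²):  [kg·m²·s⁻²·A⁻¹] / [m²] = kg·s⁻²·A⁻¹
  (255 N·C⁻¹) / (670 m s^-1):  [kg·m·s⁻³·A⁻¹] / [m·s⁻¹] = kg·s⁻²·A⁻¹
  83.079 kg·A^-1·s^-2:  kg·s⁻²·A⁻¹
The terms do not share a single dimension (kg·s⁻² vs kg·s⁻²·A⁻¹).

No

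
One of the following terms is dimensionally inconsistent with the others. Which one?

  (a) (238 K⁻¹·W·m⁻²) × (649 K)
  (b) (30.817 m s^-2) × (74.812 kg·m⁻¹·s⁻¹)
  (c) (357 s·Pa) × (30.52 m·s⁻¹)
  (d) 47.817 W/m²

Dimensions:
  (a) [kg·s⁻³·K⁻¹] · [K] = kg·s⁻³
  (b) [m·s⁻²] · [kg·m⁻¹·s⁻¹] = kg·s⁻³
  (c) [kg·m⁻¹·s⁻¹] · [m·s⁻¹] = kg·s⁻²
  (d) W·m⁻² = J·s⁻¹·m⁻² = kg·s⁻³
All reduce to kg·s⁻³ except (c), which is kg·s⁻².

(c)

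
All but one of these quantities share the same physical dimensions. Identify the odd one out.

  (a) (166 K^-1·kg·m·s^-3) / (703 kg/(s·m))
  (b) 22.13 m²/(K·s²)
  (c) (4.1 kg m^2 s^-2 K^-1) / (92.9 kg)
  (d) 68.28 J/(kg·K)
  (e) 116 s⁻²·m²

(e)

In SI base units:
  (a) [kg·m·s⁻³·K⁻¹] / [kg·m⁻¹·s⁻¹] = m²·s⁻²·K⁻¹
  (b) m²·s⁻²·K⁻¹
  (c) [kg·m²·s⁻²·K⁻¹] / [kg] = m²·s⁻²·K⁻¹
  (d) J·kg⁻¹·K⁻¹ = N·m·kg⁻¹·K⁻¹ = m²·s⁻²·K⁻¹
  (e) m²·s⁻²
All reduce to m²·s⁻²·K⁻¹ except (e), which is m²·s⁻².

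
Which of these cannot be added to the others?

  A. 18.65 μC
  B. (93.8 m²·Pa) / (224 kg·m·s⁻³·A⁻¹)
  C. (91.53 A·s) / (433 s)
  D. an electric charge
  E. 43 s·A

C.

Expand each in SI base units:
  A. C = s·A
  B. [kg·m·s⁻²] / [kg·m·s⁻³·A⁻¹] = s·A
  C. [s·A] / [s] = A
  D. [electric charge] = s·A
  E. A·s = s·A
All reduce to s·A except C., which is A.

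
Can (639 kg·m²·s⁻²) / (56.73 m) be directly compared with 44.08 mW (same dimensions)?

Expand each in SI base units:
  (639 kg·m²·s⁻²) / (56.73 m):  [kg·m²·s⁻²] / [m] = kg·m·s⁻²
  44.08 mW:  W = J·s⁻¹ = kg·m²·s⁻³
kg·m·s⁻² ≠ kg·m²·s⁻³, so they cannot be added.

No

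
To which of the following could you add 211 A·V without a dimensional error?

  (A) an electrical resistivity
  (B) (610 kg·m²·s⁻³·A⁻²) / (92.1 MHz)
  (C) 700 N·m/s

(C)

Reference: V·A = J·C⁻¹·A = kg·m²·s⁻³.
Each option:
  (A) [electrical resistivity] = kg·m³·s⁻³·A⁻²
  (B) [kg·m²·s⁻³·A⁻²] / [s⁻¹] = kg·m²·s⁻²·A⁻²
  (C) N·m·s⁻¹ = kg·m·s⁻²·m·s⁻¹ = kg·m²·s⁻³  ← same
Only (C) matches kg·m²·s⁻³.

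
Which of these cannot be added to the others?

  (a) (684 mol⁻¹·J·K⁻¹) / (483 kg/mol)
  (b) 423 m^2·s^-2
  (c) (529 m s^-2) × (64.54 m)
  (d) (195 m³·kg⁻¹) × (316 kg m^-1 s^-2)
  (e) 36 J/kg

(a)

In SI base units:
  (a) [kg·m²·s⁻²·K⁻¹·mol⁻¹] / [kg·mol⁻¹] = m²·s⁻²·K⁻¹
  (b) m²·s⁻²
  (c) [m·s⁻²] · [m] = m²·s⁻²
  (d) [kg⁻¹·m³] · [kg·m⁻¹·s⁻²] = m²·s⁻²
  (e) J·kg⁻¹ = N·m·kg⁻¹ = m²·s⁻²
All reduce to m²·s⁻² except (a), which is m²·s⁻²·K⁻¹.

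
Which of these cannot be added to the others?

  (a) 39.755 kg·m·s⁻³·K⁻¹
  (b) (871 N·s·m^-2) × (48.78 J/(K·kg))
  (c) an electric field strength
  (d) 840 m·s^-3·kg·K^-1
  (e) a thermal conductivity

(c)

Expand each in SI base units:
  (a) kg·m·s⁻³·K⁻¹
  (b) [kg·m⁻¹·s⁻¹] · [m²·s⁻²·K⁻¹] = kg·m·s⁻³·K⁻¹
  (c) [electric field strength] = kg·m·s⁻³·A⁻¹
  (d) kg·m·s⁻³·K⁻¹
  (e) [thermal conductivity] = kg·m·s⁻³·K⁻¹
All reduce to kg·m·s⁻³·K⁻¹ except (c), which is kg·m·s⁻³·A⁻¹.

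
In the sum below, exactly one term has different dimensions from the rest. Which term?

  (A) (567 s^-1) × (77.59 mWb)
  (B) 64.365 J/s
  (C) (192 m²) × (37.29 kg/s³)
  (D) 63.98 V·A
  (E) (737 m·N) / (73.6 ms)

(A)

Dimensions:
  (A) [s⁻¹] · [kg·m²·s⁻²·A⁻¹] = kg·m²·s⁻³·A⁻¹
  (B) J·s⁻¹ = N·m·s⁻¹ = kg·m²·s⁻³
  (C) [m²] · [kg·s⁻³] = kg·m²·s⁻³
  (D) V·A = J·C⁻¹·A = kg·m²·s⁻³
  (E) [kg·m²·s⁻²] / [s] = kg·m²·s⁻³
All reduce to kg·m²·s⁻³ except (A), which is kg·m²·s⁻³·A⁻¹.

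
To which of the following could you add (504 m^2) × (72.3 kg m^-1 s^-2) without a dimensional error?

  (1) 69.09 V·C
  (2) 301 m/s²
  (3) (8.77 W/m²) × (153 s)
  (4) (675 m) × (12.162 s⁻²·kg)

Reference: [m²] · [kg·m⁻¹·s⁻²] = kg·m·s⁻².
Each option:
  (1) C·V = s·A·J·C⁻¹ = kg·m²·s⁻²
  (2) m·s⁻²
  (3) [kg·s⁻³] · [s] = kg·s⁻²
  (4) [m] · [kg·s⁻²] = kg·m·s⁻²  ← same
Only (4) matches kg·m·s⁻².

(4)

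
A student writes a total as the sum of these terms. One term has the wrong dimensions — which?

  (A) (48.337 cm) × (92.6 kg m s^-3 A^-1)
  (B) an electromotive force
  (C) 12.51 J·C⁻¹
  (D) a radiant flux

(D)

In SI base units:
  (A) [m] · [kg·m·s⁻³·A⁻¹] = kg·m²·s⁻³·A⁻¹
  (B) [electromotive force] = kg·m²·s⁻³·A⁻¹
  (C) J·C⁻¹ = N·m·(s·A)⁻¹ = kg·m²·s⁻³·A⁻¹
  (D) [radiant flux] = kg·m²·s⁻³
All reduce to kg·m²·s⁻³·A⁻¹ except (D), which is kg·m²·s⁻³.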